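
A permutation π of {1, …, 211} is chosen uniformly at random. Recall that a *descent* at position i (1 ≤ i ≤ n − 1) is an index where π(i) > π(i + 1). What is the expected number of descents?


Write X = Σ X_I over i = 1, …, 210, with X_I the indicator of one descent.
There are 210 indicators.
For each fixed i, the pair (π(i), π(i+1)) is a uniformly random ordered pair of distinct values from {1, …, 211}; by symmetry P[π(i) > π(i+1)] = 1/2.
By linearity: E[X] = 210 · (1/2) = (211 − 1) · (1/2) = 105 ≈ 105.000.

E[X] = 105 = 105.000.


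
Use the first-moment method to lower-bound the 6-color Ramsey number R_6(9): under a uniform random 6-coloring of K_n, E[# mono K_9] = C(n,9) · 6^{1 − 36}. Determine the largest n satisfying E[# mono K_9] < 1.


We need C(n, 9) · 6^{1 − 36} < 1, i.e. C(n, 9) < 6^{36 − 1} = 1719070799748422591028658176.
Check values of n near the boundary:
  n = 4406: C(4406, 9) = 1710356485221788389505285700; 1710356485221788389505285700 < 1719070799748422591028658176? YES
  n = 4407: C(4407, 9) = 1713856532599459170657070050; 1713856532599459170657070050 < 1719070799748422591028658176? YES
  n = 4408: C(4408, 9) = 1717362945146264156457459600; 1717362945146264156457459600 < 1719070799748422591028658176? YES
  n = 4409: C(4409, 9) = 1720875732988608787686577131; 1720875732988608787686577131 < 1719070799748422591028658176? NO
  n = 4410: C(4410, 9) = 1724394906266704102180823710; 1724394906266704102180823710 < 1719070799748422591028658176? NO
  n = 4411: C(4411, 9) = 1727920475134582415883601405; 1727920475134582415883601405 < 1719070799748422591028658176? NO
The largest n with C(n, 9) < 1719070799748422591028658176 is n = 4408 (where E[X] = 35778394690547169926197075/35813974994758803979763712 ≈ 0.99901). Hence R_6(9) > 4408, i.e. R_6(9) ≥ 4409.

Largest n = 4408; hence R_6(9) > 4408.


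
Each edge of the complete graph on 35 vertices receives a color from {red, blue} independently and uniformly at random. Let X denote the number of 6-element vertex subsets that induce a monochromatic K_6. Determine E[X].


Let X = Σ_S X_S over the C(35, 6) = 1623160 subsets S of size 6, where X_S = 1 if the K_6 on S is monochromatic.
For a fixed S, the K_6 on S has C(6, 2) = 15 edges. P[all 15 edges red] = (1/2)^15, and likewise for blue, so P[monochromatic] = 2·(1/2)^15 = 2^{1 − 15} = 1/16384.
Summing: E[X] = C(35, 6) · 2^{1 − 15} = 1623160 · 1/16384 = 202895/2048.
Numerically: E[X] ≈ 99.069824.

E[X] = C(35,6)·2^(1−C(6,2)) = 202895/2048 ≈ 99.069824.


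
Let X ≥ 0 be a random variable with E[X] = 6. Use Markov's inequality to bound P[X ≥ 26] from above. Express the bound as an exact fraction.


μ = E[X] = 6, a = 26.
Markov: P[X ≥ 26] ≤ μ/a = (6)/26 = 3/13.
Numerically: ≈ 0.23077.
(Since a = 26 > μ = 6.00000, the bound 3/13 is < 1 and informative.)

P[X ≥ 26] ≤ 3/13 ≈ 0.23077.


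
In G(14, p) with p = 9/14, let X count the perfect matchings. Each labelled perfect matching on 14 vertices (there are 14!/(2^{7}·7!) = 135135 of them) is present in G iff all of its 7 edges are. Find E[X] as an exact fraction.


K_14 has 14!/(2^{7}·7!) = 135135 labelled perfect matchings.
For each such perfect matching H, let X_H = 1 if all 7 edges of H are present in G. Then P[X_H = 1] = p^{7} = (9/14)^{7} = 4782969/105413504.
By linearity of expectation: E[X] = Σ_H E[X_H] = 135135 · p^{7} = 135135 · 4782969/105413504 = 92335216545/15059072.
Numerically: E[X] ≈ 6132.

E[X] = 135135 · (9/14)^{7} = 92335216545/15059072 ≈ 6132.


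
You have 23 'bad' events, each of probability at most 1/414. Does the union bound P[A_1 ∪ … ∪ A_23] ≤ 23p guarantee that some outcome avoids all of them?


Union bound: P[∪_{i=1}^{23} A_i] ≤ Σ_i P[A_i] ≤ 23·p = 23·(1/414) = 1/18.
Numerically: 1/18 ≈ 0.05556.
Is 1/18 < 1? YES.
Since P[∪ A_i] ≤ 1/18 < 1, the complement has P[∩ A_i^c] ≥ 1 − 1/18 = 17/18 > 0, so some outcome avoids every A_i.

23·p = 1/18 ≈ 0.05556; existence CERTIFIED by the union bound.


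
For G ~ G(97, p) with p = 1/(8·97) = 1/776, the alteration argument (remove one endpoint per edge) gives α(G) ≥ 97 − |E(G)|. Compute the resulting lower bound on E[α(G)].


E[|E(G)|] = C(97, 2)·p = 4656 · (1/776) = 6.
E[α(G)] ≥ n − E[|E(G)|] = 97 − 6 = 91.
Numerically: ≈ 91.000000.
(This is only a lower bound; the true E[α(G)] may be larger.)

E[α(G)] ≥ 91 ≈ 91.000000.


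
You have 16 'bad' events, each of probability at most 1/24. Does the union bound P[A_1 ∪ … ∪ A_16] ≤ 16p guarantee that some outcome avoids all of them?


Union bound: P[∪_{i=1}^{16} A_i] ≤ Σ_i P[A_i] ≤ 16·p = 16·(1/24) = 2/3.
Numerically: 2/3 ≈ 0.6666667.
Is 2/3 < 1? YES.
Since P[∪ A_i] ≤ 2/3 < 1, the complement has P[∩ A_i^c] ≥ 1 − 2/3 = 1/3 > 0, so some outcome avoids every A_i.

16·p = 2/3 ≈ 0.6666667; existence CERTIFIED by the union bound.


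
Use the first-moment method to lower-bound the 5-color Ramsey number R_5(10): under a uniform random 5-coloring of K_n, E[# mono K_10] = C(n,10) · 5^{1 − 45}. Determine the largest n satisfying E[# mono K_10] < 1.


We need C(n, 10) · 5^{1 − 45} < 1, i.e. C(n, 10) < 5^{45 − 1} = 5684341886080801486968994140625.
Check values of n near the boundary:
  n = 5390: C(5390, 10) = 5655833965919099070255434039753; 5655833965919099070255434039753 < 5684341886080801486968994140625? YES
  n = 5391: C(5391, 10) = 5666344714787188828795213697883; 5666344714787188828795213697883 < 5684341886080801486968994140625? YES
  n = 5392: C(5392, 10) = 5676873040158402483252283957448; 5676873040158402483252283957448 < 5684341886080801486968994140625? YES
  n = 5393: C(5393, 10) = 5687418968154238267170642278008; 5687418968154238267170642278008 < 5684341886080801486968994140625? NO
  n = 5394: C(5394, 10) = 5697982524930156243149785372878; 5697982524930156243149785372878 < 5684341886080801486968994140625? NO
  n = 5395: C(5395, 10) = 5708563736675616143322765475706; 5708563736675616143322765475706 < 5684341886080801486968994140625? NO
The largest n with C(n, 10) < 5684341886080801486968994140625 is n = 5392 (where E[X] = 5676873040158402483252283957448/5684341886080801486968994140625 ≈ 0.9986861). Hence R_5(10) > 5392, i.e. R_5(10) ≥ 5393.

Largest n = 5392; hence R_5(10) > 5392.


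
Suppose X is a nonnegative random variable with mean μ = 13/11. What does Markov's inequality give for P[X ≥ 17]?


μ = E[X] = 13/11, a = 17.
Markov: P[X ≥ 17] ≤ μ/a = (13/11)/17 = 13/187.
Numerically: ≈ 0.06952.
(Since a = 17 > μ = 1.18182, the bound 13/187 is < 1 and informative.)

P[X ≥ 17] ≤ 13/187 ≈ 0.06952.


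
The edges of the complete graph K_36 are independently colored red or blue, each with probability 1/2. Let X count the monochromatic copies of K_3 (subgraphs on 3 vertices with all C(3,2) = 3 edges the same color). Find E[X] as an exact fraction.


Let X = Σ_S X_S over the C(36, 3) = 7140 subsets S of size 3, where X_S = 1 if the K_3 on S is monochromatic.
For a fixed S, the K_3 on S has C(3, 2) = 3 edges. P[all 3 edges red] = (1/2)^3, and likewise for blue, so P[monochromatic] = 2·(1/2)^3 = 2^{1 − 3} = 1/4.
By linearity: E[X] = C(36, 3) · 2^{1 − 3} = 7140 · 1/4 = 1785.
Numerically: E[X] ≈ 1785.00000.

E[X] = C(36,3)·2^(1−C(3,2)) = 1785 ≈ 1785.00000.


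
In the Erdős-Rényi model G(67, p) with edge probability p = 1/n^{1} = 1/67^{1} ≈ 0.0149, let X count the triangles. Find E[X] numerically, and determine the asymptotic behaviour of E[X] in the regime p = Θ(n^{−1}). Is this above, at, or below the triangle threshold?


Number of potential triangles: C(67, 3) = 47905.
Each occurs with probability p³ ≈ (0.0149)³ ≈ 3.32488e-06.
By linearity: E[X] = C(67, 3)·p³ ≈ 47905 · 3.32488e-06 ≈ 0.159.
Here α = 1, so p = 1/n is exactly at the triangle threshold p ~ 1/n. Asymptotically E[X] → c³/6 = 1³/6 = 1/6 ≈ 0.167, a bounded constant. In this regime the triangle count is asymptotically Poisson(c³/6).

E[X] ≈ 0.159; in regime p = Θ(1/n^{1}) E[X] stays bounded (at the triangle threshold p ~ 1/n).


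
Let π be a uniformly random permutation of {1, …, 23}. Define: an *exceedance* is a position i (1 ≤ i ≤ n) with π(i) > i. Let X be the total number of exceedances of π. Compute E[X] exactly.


Write X = Σ_{i=1}^{23} X_i, where X_i = 1_{π(i) > i}.
For each fixed i, π(i) is uniform over {1, …, 23} (marginal of a uniform permutation), so P[π(i) > i] = (n − i)/n. Summing: Σ_{i=1}^{23} (n − i)/n = (0 + 1 + … + 22)/23 = 23(23 − 1)/(2·23) = (23 − 1)/2.
Hence E[X] = Σ_{i=1}^{23} (23 − i)/23 = 11 ≈ 11.000000.

E[X] = 11 = 11.000000.


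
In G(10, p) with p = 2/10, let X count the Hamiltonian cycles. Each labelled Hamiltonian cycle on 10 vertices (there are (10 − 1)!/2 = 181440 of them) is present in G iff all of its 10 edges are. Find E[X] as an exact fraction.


K_10 has (10 − 1)!/2 = 181440 labelled Hamiltonian cycles.
For each such Hamiltonian cycle H, let X_H = 1 if all 10 edges of H are present in G. Then P[X_H = 1] = p^{10} = (1/5)^{10} = 1/9765625.
By linearity of expectation: E[X] = Σ_H E[X_H] = 181440 · p^{10} = 181440 · 1/9765625 = 36288/1953125.
Numerically: E[X] ≈ 0.0186.

E[X] = 181440 · (1/5)^{10} = 36288/1953125 ≈ 0.0186.


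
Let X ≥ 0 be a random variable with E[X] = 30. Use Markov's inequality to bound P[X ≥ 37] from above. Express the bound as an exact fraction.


μ = E[X] = 30, a = 37.
Markov: P[X ≥ 37] ≤ μ/a = (30)/37 = 30/37.
Numerically: ≈ 0.8108.
(Since a = 37 > μ = 30.0000, the bound 30/37 is < 1 and informative.)

P[X ≥ 37] ≤ 30/37 ≈ 0.8108.


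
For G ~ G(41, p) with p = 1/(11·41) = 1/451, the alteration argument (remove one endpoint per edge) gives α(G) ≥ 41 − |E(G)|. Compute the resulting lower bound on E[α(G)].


E[|E(G)|] = C(41, 2)·p = 820 · (1/451) = 20/11.
E[α(G)] ≥ n − E[|E(G)|] = 41 − 20/11 = 431/11.
Numerically: ≈ 39.1818.
(This is only a lower bound; the true E[α(G)] may be larger.)

E[α(G)] ≥ 431/11 ≈ 39.1818.


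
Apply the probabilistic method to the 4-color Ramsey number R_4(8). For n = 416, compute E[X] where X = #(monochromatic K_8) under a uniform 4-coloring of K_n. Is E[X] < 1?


E[X] = C(416, 8) · 4^{1 − 28} = 20788229335792620 · 4^{−27} = 20788229335792620/18014398509481984.
As a reduced fraction: E[X] = 5197057333948155/4503599627370496 ≈ 1.1540.
Is E[X] < 1? NO.
Since E[X] ≥ 1, the first-moment bound is inconclusive at n = 416; it does NOT by itself certify R_4(8) > 416.

E[X] = 5197057333948155/4503599627370496 ≈ 1.1540; E[X] ≥ 1; first-moment method inconclusive here.


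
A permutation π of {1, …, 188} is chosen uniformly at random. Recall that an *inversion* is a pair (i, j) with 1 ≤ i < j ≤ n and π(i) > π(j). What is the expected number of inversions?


Write X = Σ X_I over the C(188, 2) = 17578 pairs i < j, with X_I the indicator of one inversion.
There are 17578 indicators.
For each fixed pair i < j, the values π(i) and π(j) are two distinct elements of {1, …, 188} in uniformly random order; by symmetry P[π(i) > π(j)] = 1/2.
By linearity: E[X] = 17578 · (1/2) = C(188, 2) · (1/2) = 17578/2 = 8789 ≈ 8789.000000.

E[X] = 8789 = 8789.000000.


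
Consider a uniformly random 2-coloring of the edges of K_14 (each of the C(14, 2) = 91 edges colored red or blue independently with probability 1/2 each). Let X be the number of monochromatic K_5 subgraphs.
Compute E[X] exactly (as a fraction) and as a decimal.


Let X = Σ_S X_S over the C(14, 5) = 2002 subsets S of size 5, where X_S = 1 if the K_5 on S is monochromatic.
For a fixed S, the K_5 on S has C(5, 2) = 10 edges. P[all 10 edges red] = (1/2)^10, and likewise for blue, so P[monochromatic] = 2·(1/2)^10 = 2^{1 − 10} = 1/512.
By linearity of expectation: E[X] = C(14, 5) · 2^{1 − 10} = 2002 · 1/512 = 1001/256.
Numerically: E[X] ≈ 3.91016.

E[X] = C(14,5)·2^(1−C(5,2)) = 1001/256 ≈ 3.91016.


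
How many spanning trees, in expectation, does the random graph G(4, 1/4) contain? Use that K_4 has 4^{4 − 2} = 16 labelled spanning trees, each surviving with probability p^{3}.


K_4 has 4^{4 − 2} = 16 labelled spanning trees.
For each such spanning tree H, let X_H = 1 if all 3 edges of H are present in G. Then P[X_H = 1] = p^{3} = (1/4)^{3} = 1/64.
By linearity of expectation: E[X] = Σ_H E[X_H] = 16 · p^{3} = 16 · 1/64 = 1/4.
Numerically: E[X] ≈ 0.25.

E[X] = 16 · (1/4)^{3} = 1/4 ≈ 0.25.


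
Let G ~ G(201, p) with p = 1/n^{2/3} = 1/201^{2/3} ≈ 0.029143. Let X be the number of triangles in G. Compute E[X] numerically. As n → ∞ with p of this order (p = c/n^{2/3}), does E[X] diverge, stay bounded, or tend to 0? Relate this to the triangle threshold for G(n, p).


Number of potential triangles: C(201, 3) = 1333300.
Each occurs with probability p³ ≈ (0.029143)³ ≈ 2.4751863e-05.
By linearity: E[X] = C(201, 3)·p³ ≈ 1333300 · 2.4751863e-05 ≈ 33.00166.
Since α = 2/3 < 1, p = c/n^{2/3} ≫ 1/n is above the triangle threshold p ~ 1/n. Asymptotically E[X] ~ (c³/6)·n^{3(1−α)} = (1³/6)·n^{1} → ∞; triangles are abundant w.h.p.

E[X] ≈ 33.00166; in regime p = Θ(1/n^{2/3}) E[X] diverges (above the triangle threshold p ~ 1/n).


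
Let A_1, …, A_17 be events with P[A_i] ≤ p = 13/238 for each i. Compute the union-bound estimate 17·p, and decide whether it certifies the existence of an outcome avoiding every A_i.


Union bound: P[∪_{i=1}^{17} A_i] ≤ Σ_i P[A_i] ≤ 17·p = 17·(13/238) = 13/14.
Numerically: 13/14 ≈ 0.928571.
Is 13/14 < 1? YES.
Since P[∪ A_i] ≤ 13/14 < 1, the complement has P[∩ A_i^c] ≥ 1 − 13/14 = 1/14 > 0, so some outcome avoids every A_i.

17·p = 13/14 ≈ 0.928571; existence CERTIFIED by the union bound.


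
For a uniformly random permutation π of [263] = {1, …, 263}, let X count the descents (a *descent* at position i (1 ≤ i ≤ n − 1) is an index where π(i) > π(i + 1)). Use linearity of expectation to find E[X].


Write X = Σ X_I over i = 1, …, 262, with X_I the indicator of one descent.
There are 262 indicators.
For each fixed i, the pair (π(i), π(i+1)) is a uniformly random ordered pair of distinct values from {1, …, 263}; by symmetry P[π(i) > π(i+1)] = 1/2.
By linearity: E[X] = 262 · (1/2) = (263 − 1) · (1/2) = 131 ≈ 131.00000.

E[X] = 131 = 131.00000.


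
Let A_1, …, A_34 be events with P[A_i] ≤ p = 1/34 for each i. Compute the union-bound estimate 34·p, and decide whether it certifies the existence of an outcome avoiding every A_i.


Union bound: P[∪_{i=1}^{34} A_i] ≤ Σ_i P[A_i] ≤ 34·p = 34·(1/34) = 1.
Numerically: 1 ≈ 1.0000000.
Is 1 < 1? NO.
Since the bound 1 is ≥ 1, the union bound is uninformative here; it does NOT by itself certify existence.

34·p = 1 ≈ 1.0000000; existence NOT certified by the union bound.


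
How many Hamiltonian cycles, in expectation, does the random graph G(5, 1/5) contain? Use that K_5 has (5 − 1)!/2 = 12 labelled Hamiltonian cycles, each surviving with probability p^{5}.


K_5 has (5 − 1)!/2 = 12 labelled Hamiltonian cycles.
For each such Hamiltonian cycle H, let X_H = 1 if all 5 edges of H are present in G. Then P[X_H = 1] = p^{5} = (1/5)^{5} = 1/3125.
By linearity: E[X] = Σ_H E[X_H] = 12 · p^{5} = 12 · 1/3125 = 12/3125.
Numerically: E[X] ≈ 0.00384.

E[X] = 12 · (1/5)^{5} = 12/3125 ≈ 0.00384.


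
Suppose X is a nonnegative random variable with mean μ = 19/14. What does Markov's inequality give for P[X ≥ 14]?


μ = E[X] = 19/14, a = 14.
Markov: P[X ≥ 14] ≤ μ/a = (19/14)/14 = 19/196.
Numerically: ≈ 0.097.
(Since a = 14 > μ = 1.357, the bound 19/196 is < 1 and informative.)

P[X ≥ 14] ≤ 19/196 ≈ 0.097.


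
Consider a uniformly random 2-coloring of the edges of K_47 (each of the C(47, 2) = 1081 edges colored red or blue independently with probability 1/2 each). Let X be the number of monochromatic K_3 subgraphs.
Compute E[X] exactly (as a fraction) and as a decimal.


Let X = Σ_S X_S over the C(47, 3) = 16215 subsets S of size 3, where X_S = 1 if the K_3 on S is monochromatic.
For a fixed S, the K_3 on S has C(3, 2) = 3 edges. P[all 3 edges red] = (1/2)^3, and likewise for blue, so P[monochromatic] = 2·(1/2)^3 = 2^{1 − 3} = 1/4.
By linearity of expectation: E[X] = C(47, 3) · 2^{1 − 3} = 16215 · 1/4 = 16215/4.
Numerically: E[X] ≈ 4053.75000.

E[X] = C(47,3)·2^(1−C(3,2)) = 16215/4 ≈ 4053.75000.


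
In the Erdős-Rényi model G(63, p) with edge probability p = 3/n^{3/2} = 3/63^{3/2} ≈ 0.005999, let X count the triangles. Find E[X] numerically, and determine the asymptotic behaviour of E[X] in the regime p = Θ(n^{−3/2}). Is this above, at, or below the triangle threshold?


Number of potential triangles: C(63, 3) = 39711.
Each occurs with probability p³ ≈ (0.005999)³ ≈ 2.159391e-07.
By linearity: E[X] = C(63, 3)·p³ ≈ 39711 · 2.159391e-07 ≈ 0.0086.
Since α = 3/2 > 1, p = c/n^{3/2} = o(1/n) is below the triangle threshold p ~ 1/n. Asymptotically E[X] ~ (c³/6)·n^{3(1−α)} = (3³/6)·n^{-1.5} → 0, so by Markov's inequality G has no triangles w.h.p.

E[X] ≈ 0.0086; in regime p = Θ(1/n^{3/2}) E[X] tends to 0 (below the triangle threshold p ~ 1/n).


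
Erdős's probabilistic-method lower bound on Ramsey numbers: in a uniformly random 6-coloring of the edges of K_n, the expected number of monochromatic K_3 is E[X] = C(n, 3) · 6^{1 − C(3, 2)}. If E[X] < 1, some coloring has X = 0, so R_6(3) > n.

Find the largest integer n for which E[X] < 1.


We need C(n, 3) · 6^{1 − 3} < 1, i.e. C(n, 3) < 6^{3 − 1} = 36.
Check values of n near the boundary:
  n = 5: C(5, 3) = 10; 10 < 36? YES
  n = 6: C(6, 3) = 20; 20 < 36? YES
  n = 7: C(7, 3) = 35; 35 < 36? YES
  n = 8: C(8, 3) = 56; 56 < 36? NO
The largest n with C(n, 3) < 36 is n = 7 (where E[X] = 35/36 ≈ 0.972222). Hence R_6(3) > 7, i.e. R_6(3) ≥ 8.

Largest n = 7; hence R_6(3) > 7.


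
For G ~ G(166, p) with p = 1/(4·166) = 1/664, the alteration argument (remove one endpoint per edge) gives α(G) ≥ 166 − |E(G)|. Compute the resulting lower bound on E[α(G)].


E[|E(G)|] = C(166, 2)·p = 13695 · (1/664) = 165/8.
E[α(G)] ≥ n − E[|E(G)|] = 166 − 165/8 = 1163/8.
Numerically: ≈ 145.3750.
(This is only a lower bound; the true E[α(G)] may be larger.)

E[α(G)] ≥ 1163/8 ≈ 145.3750.


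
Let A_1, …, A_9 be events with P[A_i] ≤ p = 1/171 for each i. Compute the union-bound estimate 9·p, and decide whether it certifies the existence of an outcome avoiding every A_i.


Union bound: P[∪_{i=1}^{9} A_i] ≤ Σ_i P[A_i] ≤ 9·p = 9·(1/171) = 1/19.
Numerically: 1/19 ≈ 0.053.
Is 1/19 < 1? YES.
Since P[∪ A_i] ≤ 1/19 < 1, the complement has P[∩ A_i^c] ≥ 1 − 1/19 = 18/19 > 0, so some outcome avoids every A_i.

9·p = 1/19 ≈ 0.053; existence CERTIFIED by the union bound.


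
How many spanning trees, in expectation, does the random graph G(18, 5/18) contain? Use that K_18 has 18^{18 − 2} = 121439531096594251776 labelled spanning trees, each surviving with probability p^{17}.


K_18 has 18^{18 − 2} = 121439531096594251776 labelled spanning trees.
For each such spanning tree H, let X_H = 1 if all 17 edges of H are present in G. Then P[X_H = 1] = p^{17} = (5/18)^{17} = 762939453125/2185911559738696531968.
Summing the indicators: E[X] = Σ_H E[X_H] = 121439531096594251776 · p^{17} = 121439531096594251776 · 762939453125/2185911559738696531968 = 762939453125/18.
Numerically: E[X] ≈ 4.23855e+10.

E[X] = 121439531096594251776 · (5/18)^{17} = 762939453125/18 ≈ 4.23855e+10.


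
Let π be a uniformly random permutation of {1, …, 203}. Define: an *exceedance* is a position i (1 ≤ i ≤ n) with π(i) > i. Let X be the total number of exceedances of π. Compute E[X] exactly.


Write X = Σ_{i=1}^{203} X_i, where X_i = 1_{π(i) > i}.
For each fixed i, π(i) is uniform over {1, …, 203} (marginal of a uniform permutation), so P[π(i) > i] = (n − i)/n. Summing: Σ_{i=1}^{203} (n − i)/n = (0 + 1 + … + 202)/203 = 203(203 − 1)/(2·203) = (203 − 1)/2.
Hence E[X] = Σ_{i=1}^{203} (203 − i)/203 = 101 ≈ 101.0000.

E[X] = 101 = 101.0000.


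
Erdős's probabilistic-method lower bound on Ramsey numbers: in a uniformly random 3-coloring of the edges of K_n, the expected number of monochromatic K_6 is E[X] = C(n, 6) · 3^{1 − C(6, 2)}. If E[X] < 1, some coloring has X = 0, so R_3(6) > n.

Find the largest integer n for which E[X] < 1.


We need C(n, 6) · 3^{1 − 15} < 1, i.e. C(n, 6) < 3^{15 − 1} = 4782969.
Check values of n near the boundary:
  n = 40: C(40, 6) = 3838380; 3838380 < 4782969? YES
  n = 41: C(41, 6) = 4496388; 4496388 < 4782969? YES
  n = 42: C(42, 6) = 5245786; 5245786 < 4782969? NO
  n = 43: C(43, 6) = 6096454; 6096454 < 4782969? NO
The largest n with C(n, 6) < 4782969 is n = 41 (where E[X] = 1498796/1594323 ≈ 0.9400830). Hence R_3(6) > 41, i.e. R_3(6) ≥ 42.

Largest n = 41; hence R_3(6) > 41.


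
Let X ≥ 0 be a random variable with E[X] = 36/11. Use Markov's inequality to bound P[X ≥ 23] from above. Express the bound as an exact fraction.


μ = E[X] = 36/11, a = 23.
Markov: P[X ≥ 23] ≤ μ/a = (36/11)/23 = 36/253.
Numerically: ≈ 0.1423.
(Since a = 23 > μ = 3.2727, the bound 36/253 is < 1 and informative.)

P[X ≥ 23] ≤ 36/253 ≈ 0.1423.


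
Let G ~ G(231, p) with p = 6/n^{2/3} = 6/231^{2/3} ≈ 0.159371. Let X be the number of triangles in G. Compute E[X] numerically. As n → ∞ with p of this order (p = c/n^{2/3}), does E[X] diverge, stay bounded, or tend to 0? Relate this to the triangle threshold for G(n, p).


Number of potential triangles: C(231, 3) = 2027795.
Each occurs with probability p³ ≈ (0.159371)³ ≈ 4.04790015e-03.
By linearity: E[X] = C(231, 3)·p³ ≈ 2027795 · 4.04790015e-03 ≈ 8208.311688.
Since α = 2/3 < 1, p = c/n^{2/3} ≫ 1/n is above the triangle threshold p ~ 1/n. Asymptotically E[X] ~ (c³/6)·n^{3(1−α)} = (6³/6)·n^{1} → ∞; triangles are abundant w.h.p.

E[X] ≈ 8208.311688; in regime p = Θ(1/n^{2/3}) E[X] diverges (above the triangle threshold p ~ 1/n).


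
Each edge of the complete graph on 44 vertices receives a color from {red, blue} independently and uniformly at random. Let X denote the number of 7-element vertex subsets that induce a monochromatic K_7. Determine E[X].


Let X = Σ_S X_S over the C(44, 7) = 38320568 subsets S of size 7, where X_S = 1 if the K_7 on S is monochromatic.
For a fixed S, the K_7 on S has C(7, 2) = 21 edges. P[all 21 edges red] = (1/2)^21, and likewise for blue, so P[monochromatic] = 2·(1/2)^21 = 2^{1 − 21} = 1/1048576.
Summing: E[X] = C(44, 7) · 2^{1 − 21} = 38320568 · 1/1048576 = 4790071/131072.
Numerically: E[X] ≈ 36.545341.

E[X] = C(44,7)·2^(1−C(7,2)) = 4790071/131072 ≈ 36.545341.


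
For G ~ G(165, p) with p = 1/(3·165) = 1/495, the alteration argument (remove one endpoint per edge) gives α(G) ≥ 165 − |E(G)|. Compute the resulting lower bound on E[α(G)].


E[|E(G)|] = C(165, 2)·p = 13530 · (1/495) = 82/3.
E[α(G)] ≥ n − E[|E(G)|] = 165 − 82/3 = 413/3.
Numerically: ≈ 137.6667.
(This is only a lower bound; the true E[α(G)] may be larger.)

E[α(G)] ≥ 413/3 ≈ 137.6667.


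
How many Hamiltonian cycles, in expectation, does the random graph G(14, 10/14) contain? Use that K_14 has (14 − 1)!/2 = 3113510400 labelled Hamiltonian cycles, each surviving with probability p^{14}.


K_14 has (14 − 1)!/2 = 3113510400 labelled Hamiltonian cycles.
For each such Hamiltonian cycle H, let X_H = 1 if all 14 edges of H are present in G. Then P[X_H = 1] = p^{14} = (5/7)^{14} = 6103515625/678223072849.
By linearity of expectation: E[X] = Σ_H E[X_H] = 3113510400 · p^{14} = 3113510400 · 6103515625/678223072849 = 2714765625000000000/96889010407.
Numerically: E[X] ≈ 2.8e+07.

E[X] = 3113510400 · (5/7)^{14} = 2714765625000000000/96889010407 ≈ 2.8e+07.


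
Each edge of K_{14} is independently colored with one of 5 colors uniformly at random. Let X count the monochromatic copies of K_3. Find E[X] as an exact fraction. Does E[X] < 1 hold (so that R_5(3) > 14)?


E[X] = C(14, 3) · 5^{1 − 3} = 364 · 5^{−2} = 364/25.
As a reduced fraction: E[X] = 364/25 ≈ 14.560000.
Is E[X] < 1? NO.
Since E[X] ≥ 1, the first-moment bound is inconclusive at n = 14; it does NOT by itself certify R_5(3) > 14.

E[X] = 364/25 ≈ 14.560000; E[X] ≥ 1; first-moment method inconclusive here.


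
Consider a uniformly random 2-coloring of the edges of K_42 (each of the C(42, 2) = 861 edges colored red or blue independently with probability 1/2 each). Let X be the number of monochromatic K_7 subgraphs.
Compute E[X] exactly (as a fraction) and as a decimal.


Let X = Σ_S X_S over the C(42, 7) = 26978328 subsets S of size 7, where X_S = 1 if the K_7 on S is monochromatic.
For a fixed S, the K_7 on S has C(7, 2) = 21 edges. P[all 21 edges red] = (1/2)^21, and likewise for blue, so P[monochromatic] = 2·(1/2)^21 = 2^{1 − 21} = 1/1048576.
By linearity: E[X] = C(42, 7) · 2^{1 − 21} = 26978328 · 1/1048576 = 3372291/131072.
Numerically: E[X] ≈ 25.7285.

E[X] = C(42,7)·2^(1−C(7,2)) = 3372291/131072 ≈ 25.7285.


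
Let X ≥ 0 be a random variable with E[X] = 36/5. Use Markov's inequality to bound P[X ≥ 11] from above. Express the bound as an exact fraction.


μ = E[X] = 36/5, a = 11.
Markov: P[X ≥ 11] ≤ μ/a = (36/5)/11 = 36/55.
Numerically: ≈ 0.655.
(Since a = 11 > μ = 7.200, the bound 36/55 is < 1 and informative.)

P[X ≥ 11] ≤ 36/55 ≈ 0.655.


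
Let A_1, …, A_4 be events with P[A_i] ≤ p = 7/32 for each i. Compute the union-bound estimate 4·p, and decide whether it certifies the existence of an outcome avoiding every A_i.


Union bound: P[∪_{i=1}^{4} A_i] ≤ Σ_i P[A_i] ≤ 4·p = 4·(7/32) = 7/8.
Numerically: 7/8 ≈ 0.8750.
Is 7/8 < 1? YES.
Since P[∪ A_i] ≤ 7/8 < 1, the complement has P[∩ A_i^c] ≥ 1 − 7/8 = 1/8 > 0, so some outcome avoids every A_i.

4·p = 7/8 ≈ 0.8750; existence CERTIFIED by the union bound.


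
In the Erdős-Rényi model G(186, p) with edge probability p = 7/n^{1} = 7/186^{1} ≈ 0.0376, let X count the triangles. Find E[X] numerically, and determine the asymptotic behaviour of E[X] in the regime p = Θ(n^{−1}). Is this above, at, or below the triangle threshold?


Number of potential triangles: C(186, 3) = 1055240.
Each occurs with probability p³ ≈ (0.0376)³ ≈ 5.33034e-05.
By linearity: E[X] = C(186, 3)·p³ ≈ 1055240 · 5.33034e-05 ≈ 56.248.
Here α = 1, so p = 7/n is exactly at the triangle threshold p ~ 1/n. Asymptotically E[X] → c³/6 = 7³/6 = 343/6 ≈ 57.167, a bounded constant. In this regime the triangle count is asymptotically Poisson(c³/6).

E[X] ≈ 56.248; in regime p = Θ(1/n^{1}) E[X] stays bounded (at the triangle threshold p ~ 1/n).


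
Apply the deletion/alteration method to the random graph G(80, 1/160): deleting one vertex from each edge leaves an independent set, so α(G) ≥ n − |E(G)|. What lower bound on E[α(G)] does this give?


E[|E(G)|] = C(80, 2)·p = 3160 · (1/160) = 79/4.
E[α(G)] ≥ n − E[|E(G)|] = 80 − 79/4 = 241/4.
Numerically: ≈ 60.250.
(This is only a lower bound; the true E[α(G)] may be larger.)

E[α(G)] ≥ 241/4 ≈ 60.250.


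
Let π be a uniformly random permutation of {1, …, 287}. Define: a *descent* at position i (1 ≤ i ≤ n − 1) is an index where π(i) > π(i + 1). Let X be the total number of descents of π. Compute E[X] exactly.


Write X = Σ X_I over i = 1, …, 286, with X_I the indicator of one descent.
There are 286 indicators.
For each fixed i, the pair (π(i), π(i+1)) is a uniformly random ordered pair of distinct values from {1, …, 287}; by symmetry P[π(i) > π(i+1)] = 1/2.
By linearity: E[X] = 286 · (1/2) = (287 − 1) · (1/2) = 143 ≈ 143.00000.

E[X] = 143 = 143.00000.


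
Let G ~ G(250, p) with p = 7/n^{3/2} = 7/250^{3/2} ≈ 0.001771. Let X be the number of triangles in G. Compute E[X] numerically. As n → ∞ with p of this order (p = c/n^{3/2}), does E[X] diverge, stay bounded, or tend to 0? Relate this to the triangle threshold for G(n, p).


Number of potential triangles: C(250, 3) = 2573000.
Each occurs with probability p³ ≈ (0.001771)³ ≈ 5.553466e-09.
By linearity: E[X] = C(250, 3)·p³ ≈ 2573000 · 5.553466e-09 ≈ 0.0143.
Since α = 3/2 > 1, p = c/n^{3/2} = o(1/n) is below the triangle threshold p ~ 1/n. Asymptotically E[X] ~ (c³/6)·n^{3(1−α)} = (7³/6)·n^{-1.5} → 0, so by Markov's inequality G has no triangles w.h.p.

E[X] ≈ 0.0143; in regime p = Θ(1/n^{3/2}) E[X] tends to 0 (below the triangle threshold p ~ 1/n).


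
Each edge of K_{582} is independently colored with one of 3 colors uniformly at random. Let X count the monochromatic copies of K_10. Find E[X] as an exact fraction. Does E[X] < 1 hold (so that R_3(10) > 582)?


E[X] = C(582, 10) · 3^{1 − 45} = 1136849919863842617720 · 3^{−44} = 1136849919863842617720/984770902183611232881.
As a reduced fraction: E[X] = 378949973287947539240/328256967394537077627 ≈ 1.154.
Is E[X] < 1? NO.
Since E[X] ≥ 1, the first-moment bound is inconclusive at n = 582; it does NOT by itself certify R_3(10) > 582.

E[X] = 378949973287947539240/328256967394537077627 ≈ 1.154; E[X] ≥ 1; first-moment method inconclusive here.


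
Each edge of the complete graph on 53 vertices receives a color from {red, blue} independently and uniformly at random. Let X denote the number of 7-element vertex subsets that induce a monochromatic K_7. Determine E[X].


Let X = Σ_S X_S over the C(53, 7) = 154143080 subsets S of size 7, where X_S = 1 if the K_7 on S is monochromatic.
For a fixed S, the K_7 on S has C(7, 2) = 21 edges. P[all 21 edges red] = (1/2)^21, and likewise for blue, so P[monochromatic] = 2·(1/2)^21 = 2^{1 − 21} = 1/1048576.
By linearity: E[X] = C(53, 7) · 2^{1 − 21} = 154143080 · 1/1048576 = 19267885/131072.
Numerically: E[X] ≈ 147.0023.

E[X] = C(53,7)·2^(1−C(7,2)) = 19267885/131072 ≈ 147.0023.


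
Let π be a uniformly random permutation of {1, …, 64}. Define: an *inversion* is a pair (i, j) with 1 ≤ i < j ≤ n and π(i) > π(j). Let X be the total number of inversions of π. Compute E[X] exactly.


Write X = Σ X_I over the C(64, 2) = 2016 pairs i < j, with X_I the indicator of one inversion.
There are 2016 indicators.
For each fixed pair i < j, the values π(i) and π(j) are two distinct elements of {1, …, 64} in uniformly random order; by symmetry P[π(i) > π(j)] = 1/2.
By linearity: E[X] = 2016 · (1/2) = C(64, 2) · (1/2) = 2016/2 = 1008 ≈ 1008.000.

E[X] = 1008 = 1008.000.


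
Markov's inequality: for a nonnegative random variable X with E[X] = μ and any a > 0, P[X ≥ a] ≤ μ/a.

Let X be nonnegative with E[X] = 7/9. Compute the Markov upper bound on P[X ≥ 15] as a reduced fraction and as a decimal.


μ = E[X] = 7/9, a = 15.
Markov: P[X ≥ 15] ≤ μ/a = (7/9)/15 = 7/135.
Numerically: ≈ 0.051852.
(Since a = 15 > μ = 0.777778, the bound 7/135 is < 1 and informative.)

P[X ≥ 15] ≤ 7/135 ≈ 0.051852.


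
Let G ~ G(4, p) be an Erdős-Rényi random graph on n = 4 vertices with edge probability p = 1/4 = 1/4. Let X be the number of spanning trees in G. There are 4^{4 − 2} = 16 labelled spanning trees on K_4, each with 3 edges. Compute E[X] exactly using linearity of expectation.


K_4 has 4^{4 − 2} = 16 labelled spanning trees.
For each such spanning tree H, let X_H = 1 if all 3 edges of H are present in G. Then P[X_H = 1] = p^{3} = (1/4)^{3} = 1/64.
By linearity: E[X] = Σ_H E[X_H] = 16 · p^{3} = 16 · 1/64 = 1/4.
Numerically: E[X] ≈ 0.25.

E[X] = 16 · (1/4)^{3} = 1/4 ≈ 0.25.


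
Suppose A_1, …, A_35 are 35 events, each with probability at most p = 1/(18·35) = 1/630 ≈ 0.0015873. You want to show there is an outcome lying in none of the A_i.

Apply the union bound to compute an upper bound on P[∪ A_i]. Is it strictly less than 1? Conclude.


Union bound: P[∪_{i=1}^{35} A_i] ≤ Σ_i P[A_i] ≤ 35·p = 35·(1/630) = 1/18.
Numerically: 1/18 ≈ 0.0555556.
Is 1/18 < 1? YES.
Since P[∪ A_i] ≤ 1/18 < 1, the complement has P[∩ A_i^c] ≥ 1 − 1/18 = 17/18 > 0, so some outcome avoids every A_i.

35·p = 1/18 ≈ 0.0555556; existence CERTIFIED by the union bound.


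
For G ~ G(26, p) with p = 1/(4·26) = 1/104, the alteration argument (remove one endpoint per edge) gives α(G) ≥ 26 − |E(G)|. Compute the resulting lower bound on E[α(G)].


E[|E(G)|] = C(26, 2)·p = 325 · (1/104) = 25/8.
E[α(G)] ≥ n − E[|E(G)|] = 26 − 25/8 = 183/8.
Numerically: ≈ 22.875000.
(This is only a lower bound; the true E[α(G)] may be larger.)

E[α(G)] ≥ 183/8 ≈ 22.875000.


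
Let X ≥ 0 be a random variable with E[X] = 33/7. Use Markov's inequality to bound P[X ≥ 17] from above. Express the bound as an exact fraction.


μ = E[X] = 33/7, a = 17.
Markov: P[X ≥ 17] ≤ μ/a = (33/7)/17 = 33/119.
Numerically: ≈ 0.2773.
(Since a = 17 > μ = 4.7143, the bound 33/119 is < 1 and informative.)

P[X ≥ 17] ≤ 33/119 ≈ 0.2773.


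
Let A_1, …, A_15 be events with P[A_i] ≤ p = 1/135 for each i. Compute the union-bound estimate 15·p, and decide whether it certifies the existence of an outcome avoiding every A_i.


Union bound: P[∪_{i=1}^{15} A_i] ≤ Σ_i P[A_i] ≤ 15·p = 15·(1/135) = 1/9.
Numerically: 1/9 ≈ 0.11111.
Is 1/9 < 1? YES.
Since P[∪ A_i] ≤ 1/9 < 1, the complement has P[∩ A_i^c] ≥ 1 − 1/9 = 8/9 > 0, so some outcome avoids every A_i.

15·p = 1/9 ≈ 0.11111; existence CERTIFIED by the union bound.


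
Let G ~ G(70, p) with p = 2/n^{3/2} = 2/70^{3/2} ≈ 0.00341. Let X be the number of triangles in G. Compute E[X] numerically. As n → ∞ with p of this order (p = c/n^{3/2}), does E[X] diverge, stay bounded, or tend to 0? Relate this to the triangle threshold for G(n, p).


Number of potential triangles: C(70, 3) = 54740.
Each occurs with probability p³ ≈ (0.00341)³ ≈ 3.98244e-08.
By linearity: E[X] = C(70, 3)·p³ ≈ 54740 · 3.98244e-08 ≈ 0.002.
Since α = 3/2 > 1, p = c/n^{3/2} = o(1/n) is below the triangle threshold p ~ 1/n. Asymptotically E[X] ~ (c³/6)·n^{3(1−α)} = (2³/6)·n^{-1.5} → 0, so by Markov's inequality G has no triangles w.h.p.

E[X] ≈ 0.002; in regime p = Θ(1/n^{3/2}) E[X] tends to 0 (below the triangle threshold p ~ 1/n).


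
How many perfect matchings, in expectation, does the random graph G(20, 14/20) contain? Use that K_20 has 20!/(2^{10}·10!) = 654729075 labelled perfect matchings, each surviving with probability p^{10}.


K_20 has 20!/(2^{10}·10!) = 654729075 labelled perfect matchings.
For each such perfect matching H, let X_H = 1 if all 10 edges of H are present in G. Then P[X_H = 1] = p^{10} = (7/10)^{10} = 282475249/10000000000.
By linearity: E[X] = Σ_H E[X_H] = 654729075 · p^{10} = 654729075 · 282475249/10000000000 = 7397790339526587/400000000.
Numerically: E[X] ≈ 1.84945e+07.

E[X] = 654729075 · (7/10)^{10} = 7397790339526587/400000000 ≈ 1.84945e+07.


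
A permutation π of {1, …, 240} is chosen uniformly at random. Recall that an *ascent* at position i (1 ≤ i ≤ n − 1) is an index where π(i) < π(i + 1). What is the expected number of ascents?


Write X = Σ X_I over i = 1, …, 239, with X_I the indicator of one ascent.
There are 239 indicators.
For each fixed i, the pair (π(i), π(i+1)) is a uniformly random ordered pair of distinct values from {1, …, 240}; by symmetry P[π(i) < π(i+1)] = 1/2.
By linearity: E[X] = 239 · (1/2) = (240 − 1) · (1/2) = 239/2 ≈ 119.5000.

E[X] = 239/2 = 119.5000.


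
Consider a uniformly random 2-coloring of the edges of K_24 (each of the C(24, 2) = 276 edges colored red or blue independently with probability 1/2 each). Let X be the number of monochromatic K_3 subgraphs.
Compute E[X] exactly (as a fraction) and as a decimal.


Let X = Σ_S X_S over the C(24, 3) = 2024 subsets S of size 3, where X_S = 1 if the K_3 on S is monochromatic.
For a fixed S, the K_3 on S has C(3, 2) = 3 edges. P[all 3 edges red] = (1/2)^3, and likewise for blue, so P[monochromatic] = 2·(1/2)^3 = 2^{1 − 3} = 1/4.
Summing: E[X] = C(24, 3) · 2^{1 − 3} = 2024 · 1/4 = 506.
Numerically: E[X] ≈ 506.000.

E[X] = C(24,3)·2^(1−C(3,2)) = 506 ≈ 506.000.


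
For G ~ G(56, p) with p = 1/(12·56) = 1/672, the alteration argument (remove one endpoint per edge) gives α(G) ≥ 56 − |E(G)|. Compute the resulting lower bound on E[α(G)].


E[|E(G)|] = C(56, 2)·p = 1540 · (1/672) = 55/24.
E[α(G)] ≥ n − E[|E(G)|] = 56 − 55/24 = 1289/24.
Numerically: ≈ 53.70833.
(This is only a lower bound; the true E[α(G)] may be larger.)

E[α(G)] ≥ 1289/24 ≈ 53.70833.


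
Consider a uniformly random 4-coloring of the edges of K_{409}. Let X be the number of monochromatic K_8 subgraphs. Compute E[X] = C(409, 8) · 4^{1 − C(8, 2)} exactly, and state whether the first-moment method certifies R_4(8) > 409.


E[X] = C(409, 8) · 4^{1 − 28} = 18128041135797879 · 4^{−27} = 18128041135797879/18014398509481984.
As a reduced fraction: E[X] = 18128041135797879/18014398509481984 ≈ 1.006.
Is E[X] < 1? NO.
Since E[X] ≥ 1, the first-moment bound is inconclusive at n = 409; it does NOT by itself certify R_4(8) > 409.

E[X] = 18128041135797879/18014398509481984 ≈ 1.006; E[X] ≥ 1; first-moment method inconclusive here.


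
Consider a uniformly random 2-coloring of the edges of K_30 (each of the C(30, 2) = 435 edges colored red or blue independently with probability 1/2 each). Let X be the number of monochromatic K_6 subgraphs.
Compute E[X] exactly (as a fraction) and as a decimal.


Let X = Σ_S X_S over the C(30, 6) = 593775 subsets S of size 6, where X_S = 1 if the K_6 on S is monochromatic.
For a fixed S, the K_6 on S has C(6, 2) = 15 edges. P[all 15 edges red] = (1/2)^15, and likewise for blue, so P[monochromatic] = 2·(1/2)^15 = 2^{1 − 15} = 1/16384.
By linearity: E[X] = C(30, 6) · 2^{1 − 15} = 593775 · 1/16384 = 593775/16384.
Numerically: E[X] ≈ 36.24115.

E[X] = C(30,6)·2^(1−C(6,2)) = 593775/16384 ≈ 36.24115.


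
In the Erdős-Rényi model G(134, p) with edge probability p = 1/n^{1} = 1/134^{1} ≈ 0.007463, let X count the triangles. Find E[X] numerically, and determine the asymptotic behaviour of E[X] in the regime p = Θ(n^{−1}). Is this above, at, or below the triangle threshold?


Number of potential triangles: C(134, 3) = 392084.
Each occurs with probability p³ ≈ (0.007463)³ ≈ 4.156096e-07.
By linearity: E[X] = C(134, 3)·p³ ≈ 392084 · 4.156096e-07 ≈ 0.1630.
Here α = 1, so p = 1/n is exactly at the triangle threshold p ~ 1/n. Asymptotically E[X] → c³/6 = 1³/6 = 1/6 ≈ 0.1667, a bounded constant. In this regime the triangle count is asymptotically Poisson(c³/6).

E[X] ≈ 0.1630; in regime p = Θ(1/n^{1}) E[X] stays bounded (at the triangle threshold p ~ 1/n).


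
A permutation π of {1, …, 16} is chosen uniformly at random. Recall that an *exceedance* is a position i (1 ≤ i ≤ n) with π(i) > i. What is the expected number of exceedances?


Write X = Σ_{i=1}^{16} X_i, where X_i = 1_{π(i) > i}.
For each fixed i, π(i) is uniform over {1, …, 16} (marginal of a uniform permutation), so P[π(i) > i] = (n − i)/n. Summing: Σ_{i=1}^{16} (n − i)/n = (0 + 1 + … + 15)/16 = 16(16 − 1)/(2·16) = (16 − 1)/2.
Hence E[X] = Σ_{i=1}^{16} (16 − i)/16 = 15/2 ≈ 7.500.

E[X] = 15/2 = 7.500.


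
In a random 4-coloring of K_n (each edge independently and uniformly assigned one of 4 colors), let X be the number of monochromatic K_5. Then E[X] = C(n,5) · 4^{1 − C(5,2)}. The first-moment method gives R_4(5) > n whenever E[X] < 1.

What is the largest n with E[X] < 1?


We need C(n, 5) · 4^{1 − 10} < 1, i.e. C(n, 5) < 4^{10 − 1} = 262144.
Check values of n near the boundary:
  n = 31: C(31, 5) = 169911; 169911 < 262144? YES
  n = 32: C(32, 5) = 201376; 201376 < 262144? YES
  n = 33: C(33, 5) = 237336; 237336 < 262144? YES
  n = 34: C(34, 5) = 278256; 278256 < 262144? NO
The largest n with C(n, 5) < 262144 is n = 33 (where E[X] = 29667/32768 ≈ 0.90536). Hence R_4(5) > 33, i.e. R_4(5) ≥ 34.

Largest n = 33; hence R_4(5) > 33.
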